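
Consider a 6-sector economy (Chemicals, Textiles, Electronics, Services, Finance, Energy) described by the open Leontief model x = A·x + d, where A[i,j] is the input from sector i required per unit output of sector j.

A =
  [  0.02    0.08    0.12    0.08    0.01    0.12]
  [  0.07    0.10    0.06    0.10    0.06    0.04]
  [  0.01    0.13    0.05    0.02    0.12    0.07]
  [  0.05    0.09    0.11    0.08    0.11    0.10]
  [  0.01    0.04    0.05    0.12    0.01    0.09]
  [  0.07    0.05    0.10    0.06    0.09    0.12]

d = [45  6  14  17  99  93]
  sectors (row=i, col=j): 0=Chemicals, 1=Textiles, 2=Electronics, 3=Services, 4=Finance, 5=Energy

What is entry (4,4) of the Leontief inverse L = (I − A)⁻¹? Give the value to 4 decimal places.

Form M = I − A:
  [  0.98   -0.08   -0.12   -0.08   -0.01   -0.12]
  [ -0.07    0.90   -0.06   -0.10   -0.06   -0.04]
  [ -0.01   -0.13    0.95   -0.02   -0.12   -0.07]
  [ -0.05   -0.09   -0.11    0.92   -0.11   -0.10]
  [ -0.01   -0.04   -0.05   -0.12    0.99   -0.09]
  [ -0.07   -0.05   -0.10   -0.06   -0.09    0.88]
Leontief inverse L = M⁻¹:
  [  1.0537    0.1469    0.1814    0.1333    0.0734    0.1874]
  [  0.1013    1.1647    0.1220    0.1598    0.1138    0.1063]
  [  0.0391    0.1845    1.1002    0.0772    0.1650    0.1269]
  [  0.0875    0.1676    0.1837    1.1519    0.1780    0.1833]
  [  0.0368    0.0890    0.1000    0.1626    1.0591    0.1438]
  [  0.1037    0.1194    0.1691    0.1236    0.1515    1.1989]
Total output x = L · d:
  x_0 = 1.0537·45 + 0.1469·6 + 0.1814·14 + 0.1333·17 + 0.0734·99 + 0.1874·93 = 77.8018
  x_1 = 0.1013·45 + 1.1647·6 + 0.1220·14 + 0.1598·17 + 0.1138·99 + 0.1063·93 = 37.1269
  x_2 = 0.0391·45 + 0.1845·6 + 1.1002·14 + 0.0772·17 + 0.1650·99 + 0.1269·93 = 47.7199
  x_3 = 0.0875·45 + 0.1676·6 + 0.1837·14 + 1.1519·17 + 0.1780·99 + 0.1833·93 = 61.7606
  x_4 = 0.0368·45 + 0.0890·6 + 0.1000·14 + 0.1626·17 + 1.0591·99 + 0.1438·93 = 124.5781
  x_5 = 0.1037·45 + 0.1194·6 + 0.1691·14 + 0.1236·17 + 0.1515·99 + 1.1989·93 = 136.3547

L[4,4] = 1.0591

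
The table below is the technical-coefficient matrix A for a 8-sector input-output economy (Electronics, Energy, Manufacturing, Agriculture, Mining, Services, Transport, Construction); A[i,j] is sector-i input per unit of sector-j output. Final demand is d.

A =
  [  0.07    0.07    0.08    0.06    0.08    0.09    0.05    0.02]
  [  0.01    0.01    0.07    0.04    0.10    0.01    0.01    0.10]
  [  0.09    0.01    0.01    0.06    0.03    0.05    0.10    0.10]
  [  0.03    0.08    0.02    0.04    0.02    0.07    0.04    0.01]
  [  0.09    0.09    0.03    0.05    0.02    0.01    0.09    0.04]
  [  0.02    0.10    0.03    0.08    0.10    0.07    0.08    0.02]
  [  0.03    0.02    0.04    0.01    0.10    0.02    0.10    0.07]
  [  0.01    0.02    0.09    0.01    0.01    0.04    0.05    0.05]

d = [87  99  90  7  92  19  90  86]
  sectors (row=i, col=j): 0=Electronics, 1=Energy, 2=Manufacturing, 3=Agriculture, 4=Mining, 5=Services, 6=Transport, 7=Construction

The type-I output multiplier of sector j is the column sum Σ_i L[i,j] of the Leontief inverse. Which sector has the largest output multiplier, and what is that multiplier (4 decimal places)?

Form M = I − A:
  [  0.93   -0.07   -0.08   -0.06   -0.08   -0.09   -0.05   -0.02]
  [ -0.01    0.99   -0.07   -0.04   -0.10   -0.01   -0.01   -0.10]
  [ -0.09   -0.01    0.99   -0.06   -0.03   -0.05   -0.10   -0.10]
  [ -0.03   -0.08   -0.02    0.96   -0.02   -0.07   -0.04   -0.01]
  [ -0.09   -0.09   -0.03   -0.05    0.98   -0.01   -0.09   -0.04]
  [ -0.02   -0.10   -0.03   -0.08   -0.10    0.93   -0.08   -0.02]
  [ -0.03   -0.02   -0.04   -0.01   -0.10   -0.02    0.90   -0.07]
  [ -0.01   -0.02   -0.09   -0.01   -0.01   -0.04   -0.05    0.95]
Leontief inverse L = M⁻¹:
  [  1.1112    0.1167    0.1184    0.1013    0.1333    0.1294    0.1092    0.0656]
  [  0.0381    1.0369    0.0962    0.0626    0.1229    0.0327    0.0495    0.1303]
  [  0.1201    0.0473    1.0481    0.0889    0.0739    0.0850    0.1500    0.1347]
  [  0.0497    0.1064    0.0438    1.0636    0.0551    0.0921    0.0719    0.0376]
  [  0.1192    0.1204    0.0657    0.0775    1.0645    0.0399    0.1330    0.0784]
  [  0.0548    0.1427    0.0660    0.1152    0.1501    1.1016    0.1335    0.0637]
  [  0.0607    0.0498    0.0705    0.0340    0.1355    0.0434    1.1476    0.1055]
  [  0.0312    0.0386    0.1102    0.0295    0.0362    0.0602    0.0846    1.0783]
Total output x = L · d:
  x_0 = 1.1112·87 + 0.1167·99 + 0.1184·90 + 0.1013·7 + 0.1333·92 + 0.1294·19 + 0.1092·90 + 0.0656·86 = 149.7744
  x_1 = 0.0381·87 + 1.0369·99 + 0.0962·90 + 0.0626·7 + 0.1229·92 + 0.0327·19 + 0.0495·90 + 0.1303·86 = 142.6505
  x_2 = 0.1201·87 + 0.0473·99 + 1.0481·90 + 0.0889·7 + 0.0739·92 + 0.0850·19 + 0.1500·90 + 0.1347·86 = 143.5776
  x_3 = 0.0497·87 + 0.1064·99 + 0.0438·90 + 1.0636·7 + 0.0551·92 + 0.0921·19 + 0.0719·90 + 0.0376·86 = 42.7744
  x_4 = 0.1192·87 + 0.1204·99 + 0.0657·90 + 0.0775·7 + 1.0645·92 + 0.0399·19 + 0.1330·90 + 0.0784·86 = 146.1441
  x_5 = 0.0548·87 + 0.1427·99 + 0.0660·90 + 0.1152·7 + 0.1501·92 + 1.1016·19 + 0.1335·90 + 0.0637·86 = 77.8802
  x_6 = 0.0607·87 + 0.0498·99 + 0.0705·90 + 0.0340·7 + 0.1355·92 + 0.0434·19 + 1.1476·90 + 0.1055·86 = 142.4358
  x_7 = 0.0312·87 + 0.0386·99 + 0.1102·90 + 0.0295·7 + 0.0362·92 + 0.0602·19 + 0.0846·90 + 1.0783·86 = 121.4725
Output multipliers (column sums of L):
  Electronics: 1.5848
  Energy: 1.6588
  Manufacturing: 1.6188
  Agriculture: 1.5725
  Mining: 1.7714
  Services: 1.5842
  Transport: 1.8794
  Construction: 1.6940

Transport (1.8794)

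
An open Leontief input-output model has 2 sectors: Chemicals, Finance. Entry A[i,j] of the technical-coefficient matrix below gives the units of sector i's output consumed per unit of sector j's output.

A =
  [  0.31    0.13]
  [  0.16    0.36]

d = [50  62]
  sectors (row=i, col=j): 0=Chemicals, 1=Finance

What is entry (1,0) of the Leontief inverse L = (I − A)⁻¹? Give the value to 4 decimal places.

L[1,0] = 0.3802

Form M = I − A:
  [  0.69   -0.13]
  [ -0.16    0.64]
Leontief inverse L = M⁻¹:
  [  1.5209    0.3089]
  [  0.3802    1.6397]
Total output x = L · d:
  x_0 = 1.5209·50 + 0.3089·62 = 95.1996
  x_1 = 0.3802·50 + 1.6397·62 = 120.6749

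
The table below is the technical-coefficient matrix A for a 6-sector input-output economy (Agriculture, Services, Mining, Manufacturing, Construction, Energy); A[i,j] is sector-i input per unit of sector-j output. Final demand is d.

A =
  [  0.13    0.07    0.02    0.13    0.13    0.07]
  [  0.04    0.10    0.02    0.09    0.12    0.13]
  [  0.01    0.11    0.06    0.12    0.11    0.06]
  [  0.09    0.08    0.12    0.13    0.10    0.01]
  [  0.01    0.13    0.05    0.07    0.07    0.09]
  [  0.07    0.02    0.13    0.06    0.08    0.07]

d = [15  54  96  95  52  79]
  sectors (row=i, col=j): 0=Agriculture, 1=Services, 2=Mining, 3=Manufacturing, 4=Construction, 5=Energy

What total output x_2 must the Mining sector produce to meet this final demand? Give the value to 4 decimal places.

158.9303

Form M = I − A:
  [  0.87   -0.07   -0.02   -0.13   -0.13   -0.07]
  [ -0.04    0.90   -0.02   -0.09   -0.12   -0.13]
  [ -0.01   -0.11    0.94   -0.12   -0.11   -0.06]
  [ -0.09   -0.08   -0.12    0.87   -0.10   -0.01]
  [ -0.01   -0.13   -0.05   -0.07    0.93   -0.09]
  [ -0.07   -0.02   -0.13   -0.06   -0.08    0.93]
Leontief inverse L = M⁻¹:
  [  1.1969    0.1629    0.0918    0.2374    0.2371    0.1443]
  [  0.0923    1.1802    0.0889    0.1790    0.2122    0.2001]
  [  0.0555    0.1915    1.1234    0.2076    0.1984    0.1249]
  [  0.1471    0.1758    0.1870    1.2375    0.2054    0.0809]
  [  0.0508    0.1992    0.1060    0.1457    1.1493    0.1513]
  [  0.1137    0.0929    0.1870    0.1431    0.1623    1.1261]
Total output x = L · d:
  x_0 = 1.1969·15 + 0.1629·54 + 0.0918·96 + 0.2374·95 + 0.2371·52 + 0.1443·79 = 81.8386
  x_1 = 0.0923·15 + 1.1802·54 + 0.0889·96 + 0.1790·95 + 0.2122·52 + 0.2001·79 = 117.4948
  x_2 = 0.0555·15 + 0.1915·54 + 1.1234·96 + 0.2076·95 + 0.1984·52 + 0.1249·79 = 158.9303
  x_3 = 0.1471·15 + 0.1758·54 + 0.1870·96 + 1.2375·95 + 0.2054·52 + 0.0809·79 = 164.2749
  x_4 = 0.0508·15 + 0.1992·54 + 0.1060·96 + 0.1457·95 + 1.1493·52 + 0.1513·79 = 107.2571
  x_5 = 0.1137·15 + 0.0929·54 + 0.1870·96 + 0.1431·95 + 0.1623·52 + 1.1261·79 = 135.6738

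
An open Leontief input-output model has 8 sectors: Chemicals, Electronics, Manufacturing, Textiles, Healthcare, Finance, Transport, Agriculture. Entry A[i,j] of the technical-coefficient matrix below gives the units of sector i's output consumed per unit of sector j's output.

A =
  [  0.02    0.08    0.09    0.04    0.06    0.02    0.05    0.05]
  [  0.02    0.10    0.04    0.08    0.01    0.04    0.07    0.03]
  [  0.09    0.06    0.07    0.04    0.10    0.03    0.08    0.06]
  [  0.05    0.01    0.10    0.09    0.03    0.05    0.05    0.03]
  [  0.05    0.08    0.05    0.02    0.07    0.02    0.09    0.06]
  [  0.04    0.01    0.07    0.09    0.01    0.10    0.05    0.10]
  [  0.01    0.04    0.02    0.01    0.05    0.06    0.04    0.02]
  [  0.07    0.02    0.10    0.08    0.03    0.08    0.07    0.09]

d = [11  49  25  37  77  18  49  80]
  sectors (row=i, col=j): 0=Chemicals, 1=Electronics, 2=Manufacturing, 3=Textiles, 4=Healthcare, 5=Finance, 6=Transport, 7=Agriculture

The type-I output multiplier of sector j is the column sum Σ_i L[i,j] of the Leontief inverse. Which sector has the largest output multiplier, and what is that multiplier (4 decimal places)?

Form M = I − A:
  [  0.98   -0.08   -0.09   -0.04   -0.06   -0.02   -0.05   -0.05]
  [ -0.02    0.90   -0.04   -0.08   -0.01   -0.04   -0.07   -0.03]
  [ -0.09   -0.06    0.93   -0.04   -0.10   -0.03   -0.08   -0.06]
  [ -0.05   -0.01   -0.10    0.91   -0.03   -0.05   -0.05   -0.03]
  [ -0.05   -0.08   -0.05   -0.02    0.93   -0.02   -0.09   -0.06]
  [ -0.04   -0.01   -0.07   -0.09   -0.01    0.90   -0.05   -0.10]
  [ -0.01   -0.04   -0.02   -0.01   -0.05   -0.06    0.96   -0.02]
  [ -0.07   -0.02   -0.10   -0.08   -0.03   -0.08   -0.07    0.91]
Leontief inverse L = M⁻¹:
  [  1.0537    0.1189    0.1363    0.0790    0.0951    0.0540    0.0972    0.0877]
  [  0.0474    1.1326    0.0829    0.1202    0.0368    0.0745    0.1101    0.0624]
  [  0.1300    0.1102    1.1298    0.0865    0.1456    0.0724    0.1388    0.1087]
  [  0.0852    0.0429    0.1511    1.1301    0.0669    0.0856    0.0948    0.0692]
  [  0.0815    0.1215    0.0967    0.0586    1.1053    0.0562    0.1380    0.0989]
  [  0.0813    0.0424    0.1323    0.1421    0.0472    1.1483    0.1010    0.1508]
  [  0.0283    0.0615    0.0468    0.0341    0.0683    0.0835    1.0673    0.0449]
  [  0.1159    0.0624    0.1682    0.1346    0.0758    0.1305    0.1290    1.1450]
Total output x = L · d:
  x_0 = 1.0537·11 + 0.1189·49 + 0.1363·25 + 0.0790·37 + 0.0951·77 + 0.0540·18 + 0.0972·49 + 0.0877·80 = 43.8232
  x_1 = 0.0474·11 + 1.1326·49 + 0.0829·25 + 0.1202·37 + 0.0368·77 + 0.0745·18 + 0.1101·49 + 0.0624·80 = 77.0919
  x_2 = 0.1300·11 + 0.1102·49 + 1.1298·25 + 0.0865·37 + 0.1456·77 + 0.0724·18 + 0.1388·49 + 0.1087·80 = 66.2897
  x_3 = 0.0852·11 + 0.0429·49 + 0.1511·25 + 1.1301·37 + 0.0669·77 + 0.0856·18 + 0.0948·49 + 0.0692·80 = 65.5057
  x_4 = 0.0815·11 + 0.1215·49 + 0.0967·25 + 0.0586·37 + 1.1053·77 + 0.0562·18 + 0.1380·49 + 0.0989·80 = 112.2314
  x_5 = 0.0813·11 + 0.0424·49 + 0.1323·25 + 0.1421·37 + 0.0472·77 + 1.1483·18 + 0.1010·49 + 0.1508·80 = 52.8507
  x_6 = 0.0283·11 + 0.0615·49 + 0.0468·25 + 0.0341·37 + 0.0683·77 + 0.0835·18 + 1.0673·49 + 0.0449·80 = 68.4145
  x_7 = 0.1159·11 + 0.0624·49 + 0.1682·25 + 0.1346·37 + 0.0758·77 + 0.1305·18 + 0.1290·49 + 1.1450·80 = 119.6296
Output multipliers (column sums of L):
  Chemicals: 1.6233
  Electronics: 1.6923
  Manufacturing: 1.9441
  Textiles: 1.7852
  Healthcare: 1.6411
  Finance: 1.7051
  Transport: 1.8762
  Agriculture: 1.7677

Manufacturing (1.9441)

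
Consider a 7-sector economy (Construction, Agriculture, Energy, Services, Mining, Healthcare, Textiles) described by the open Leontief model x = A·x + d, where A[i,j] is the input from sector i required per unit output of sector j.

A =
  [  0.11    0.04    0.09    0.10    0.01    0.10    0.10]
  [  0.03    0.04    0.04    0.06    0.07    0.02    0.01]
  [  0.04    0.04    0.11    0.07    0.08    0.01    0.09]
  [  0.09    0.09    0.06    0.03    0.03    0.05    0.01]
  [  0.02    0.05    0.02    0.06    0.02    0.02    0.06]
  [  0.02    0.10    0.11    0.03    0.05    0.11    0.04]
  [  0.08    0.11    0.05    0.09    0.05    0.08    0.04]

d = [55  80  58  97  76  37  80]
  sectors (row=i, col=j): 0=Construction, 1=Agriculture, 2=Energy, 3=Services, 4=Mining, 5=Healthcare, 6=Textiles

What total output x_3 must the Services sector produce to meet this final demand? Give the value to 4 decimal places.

Form M = I − A:
  [  0.89   -0.04   -0.09   -0.10   -0.01   -0.10   -0.10]
  [ -0.03    0.96   -0.04   -0.06   -0.07   -0.02   -0.01]
  [ -0.04   -0.04    0.89   -0.07   -0.08   -0.01   -0.09]
  [ -0.09   -0.09   -0.06    0.97   -0.03   -0.05   -0.01]
  [ -0.02   -0.05   -0.02   -0.06    0.98   -0.02   -0.06]
  [ -0.02   -0.10   -0.11   -0.03   -0.05    0.89   -0.04]
  [ -0.08   -0.11   -0.05   -0.09   -0.05   -0.08    0.96]
Leontief inverse L = M⁻¹:
  [  1.1691    0.1072    0.1632    0.1611    0.0536    0.1593    0.1499]
  [  0.0534    1.0672    0.0679    0.0860    0.0886    0.0404    0.0312]
  [  0.0821    0.0881    1.1591    0.1179    0.1142    0.0450    0.1284]
  [  0.1240    0.1263    0.1042    1.0691    0.0579    0.0831    0.0422]
  [  0.0447    0.0793    0.0468    0.0857    1.0391    0.0425    0.0775]
  [  0.0548    0.1493    0.1655    0.0750    0.0895    1.1481    0.0770]
  [  0.1263    0.1642    0.1078    0.1404    0.0876    0.1259    1.0788]
Total output x = L · d:
  x_0 = 1.1691·55 + 0.1072·80 + 0.1632·58 + 0.1611·97 + 0.0536·76 + 0.1593·37 + 0.1499·80 = 119.9243
  x_1 = 0.0534·55 + 1.0672·80 + 0.0679·58 + 0.0860·97 + 0.0886·76 + 0.0404·37 + 0.0312·80 = 111.3167
  x_2 = 0.0821·55 + 0.0881·80 + 1.1591·58 + 0.1179·97 + 0.1142·76 + 0.0450·37 + 0.1284·80 = 110.8492
  x_3 = 0.1240·55 + 0.1263·80 + 0.1042·58 + 1.0691·97 + 0.0579·76 + 0.0831·37 + 0.0422·80 = 137.5251
  x_4 = 0.0447·55 + 0.0793·80 + 0.0468·58 + 0.0857·97 + 1.0391·76 + 0.0425·37 + 0.0775·80 = 106.5640
  x_5 = 0.0548·55 + 0.1493·80 + 0.1655·58 + 0.0750·97 + 0.0895·76 + 1.1481·37 + 0.0770·80 = 87.2814
  x_6 = 0.1263·55 + 0.1642·80 + 0.1078·58 + 0.1404·97 + 0.0876·76 + 0.1259·37 + 1.0788·80 = 137.5721

137.5251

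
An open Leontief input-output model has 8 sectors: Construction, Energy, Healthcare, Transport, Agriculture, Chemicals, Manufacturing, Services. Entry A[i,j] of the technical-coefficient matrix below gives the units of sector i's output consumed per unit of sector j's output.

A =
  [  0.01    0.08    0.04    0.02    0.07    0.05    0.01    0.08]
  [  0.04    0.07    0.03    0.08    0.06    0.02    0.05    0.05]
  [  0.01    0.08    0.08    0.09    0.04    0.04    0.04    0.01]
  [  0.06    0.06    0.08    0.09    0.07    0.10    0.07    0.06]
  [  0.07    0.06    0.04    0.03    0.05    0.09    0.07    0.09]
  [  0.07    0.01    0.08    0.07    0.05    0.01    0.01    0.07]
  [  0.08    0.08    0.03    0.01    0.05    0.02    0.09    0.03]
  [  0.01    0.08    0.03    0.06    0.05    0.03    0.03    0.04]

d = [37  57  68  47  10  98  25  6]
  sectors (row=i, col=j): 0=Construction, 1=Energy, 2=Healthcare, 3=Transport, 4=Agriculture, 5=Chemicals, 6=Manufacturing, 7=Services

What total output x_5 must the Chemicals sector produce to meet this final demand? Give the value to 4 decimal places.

Form M = I − A:
  [  0.99   -0.08   -0.04   -0.02   -0.07   -0.05   -0.01   -0.08]
  [ -0.04    0.93   -0.03   -0.08   -0.06   -0.02   -0.05   -0.05]
  [ -0.01   -0.08    0.92   -0.09   -0.04   -0.04   -0.04   -0.01]
  [ -0.06   -0.06   -0.08    0.91   -0.07   -0.10   -0.07   -0.06]
  [ -0.07   -0.06   -0.04   -0.03    0.95   -0.09   -0.07   -0.09]
  [ -0.07   -0.01   -0.08   -0.07   -0.05    0.99   -0.01   -0.07]
  [ -0.08   -0.08   -0.03   -0.01   -0.05   -0.02    0.91   -0.03]
  [ -0.01   -0.08   -0.03   -0.06   -0.05   -0.03   -0.03    0.96]
Leontief inverse L = M⁻¹:
  [  1.0360    0.1193    0.0700    0.0574    0.1031    0.0769    0.0379    0.1133]
  [  0.0717    1.1167    0.0647    0.1204    0.0994    0.0544    0.0854    0.0883]
  [  0.0417    0.1246    1.1182    0.1345    0.0781    0.0734    0.0751    0.0450]
  [  0.1060    0.1245    0.1345    1.1498    0.1260    0.1467    0.1175    0.1148]
  [  0.1064    0.1140    0.0814    0.0762    1.0960    0.1246    0.1070    0.1356]
  [  0.0939    0.0539    0.1144    0.1085    0.0856    1.0432    0.0388    0.1039]
  [  0.1090    0.1255    0.0591    0.0424    0.0866    0.0472    1.1222    0.0655]
  [  0.0366    0.1175    0.0591    0.0954    0.0821    0.0574    0.0591    1.0711]
Total output x = L · d:
  x_0 = 1.0360·37 + 0.1193·57 + 0.0700·68 + 0.0574·47 + 0.1031·10 + 0.0769·98 + 0.0379·25 + 0.1133·6 = 62.7944
  x_1 = 0.0717·37 + 1.1167·57 + 0.0647·68 + 0.1204·47 + 0.0994·10 + 0.0544·98 + 0.0854·25 + 0.0883·6 = 85.3550
  x_2 = 0.0417·37 + 0.1246·57 + 1.1182·68 + 0.1345·47 + 0.0781·10 + 0.0734·98 + 0.0751·25 + 0.0450·6 = 101.1262
  x_3 = 0.1060·37 + 0.1245·57 + 0.1345·68 + 1.1498·47 + 0.1260·10 + 0.1467·98 + 0.1175·25 + 0.1148·6 = 93.4709
  x_4 = 0.1064·37 + 0.1140·57 + 0.0814·68 + 0.0762·47 + 1.0960·10 + 0.1246·98 + 0.1070·25 + 0.1356·6 = 46.2074
  x_5 = 0.0939·37 + 0.0539·57 + 0.1144·68 + 0.1085·47 + 0.0856·10 + 1.0432·98 + 0.0388·25 + 0.1039·6 = 124.1083
  x_6 = 0.1090·37 + 0.1255·57 + 0.0591·68 + 0.0424·47 + 0.0866·10 + 0.0472·98 + 1.1222·25 + 0.0655·6 = 51.1429
  x_7 = 0.0366·37 + 0.1175·57 + 0.0591·68 + 0.0954·47 + 0.0821·10 + 0.0574·98 + 0.0591·25 + 1.0711·6 = 30.9024

124.1083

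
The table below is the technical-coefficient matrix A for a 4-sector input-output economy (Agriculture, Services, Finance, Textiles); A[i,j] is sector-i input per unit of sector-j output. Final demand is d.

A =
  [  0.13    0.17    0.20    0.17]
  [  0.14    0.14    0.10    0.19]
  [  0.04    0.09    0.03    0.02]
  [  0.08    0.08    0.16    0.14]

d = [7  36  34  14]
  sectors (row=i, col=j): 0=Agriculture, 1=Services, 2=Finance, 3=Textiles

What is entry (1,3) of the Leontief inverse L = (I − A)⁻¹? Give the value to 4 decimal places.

L[1,3] = 0.3340

Form M = I − A:
  [  0.87   -0.17   -0.20   -0.17]
  [ -0.14    0.86   -0.10   -0.19]
  [ -0.04   -0.09    0.97   -0.02]
  [ -0.08   -0.08   -0.16    0.86]
Leontief inverse L = M⁻¹:
  [  1.2451    0.3120    0.3422    0.3230]
  [  0.2455    1.2671    0.2363    0.3340]
  [  0.0773    0.1340    1.0722    0.0698]
  [  0.1530    0.1718    0.2533    1.2369]
Total output x = L · d:
  x_0 = 1.2451·7 + 0.3120·36 + 0.3422·34 + 0.3230·14 = 36.1015
  x_1 = 0.2455·7 + 1.2671·36 + 0.2363·34 + 0.3340·14 = 60.0452
  x_2 = 0.0773·7 + 0.1340·36 + 1.0722·34 + 0.0698·14 = 42.7957
  x_3 = 0.1530·7 + 0.1718·36 + 0.2533·34 + 1.2369·14 = 33.1849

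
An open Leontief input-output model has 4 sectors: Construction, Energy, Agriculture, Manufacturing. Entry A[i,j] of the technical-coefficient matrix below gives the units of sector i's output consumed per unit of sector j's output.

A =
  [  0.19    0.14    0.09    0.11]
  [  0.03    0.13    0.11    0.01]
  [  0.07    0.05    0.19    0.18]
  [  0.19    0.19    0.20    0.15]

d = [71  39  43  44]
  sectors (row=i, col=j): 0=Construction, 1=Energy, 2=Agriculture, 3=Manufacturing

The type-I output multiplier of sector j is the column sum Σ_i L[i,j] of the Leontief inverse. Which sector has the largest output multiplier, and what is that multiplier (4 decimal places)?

Form M = I − A:
  [  0.81   -0.14   -0.09   -0.11]
  [ -0.03    0.87   -0.11   -0.01]
  [ -0.07   -0.05    0.81   -0.18]
  [ -0.19   -0.19   -0.20    0.85]
Leontief inverse L = M⁻¹:
  [  1.3181    0.2749    0.2392    0.2245]
  [  0.0746    1.1858    0.1848    0.0627]
  [  0.1980    0.1789    1.3588    0.3155]
  [  0.3579    0.3686    0.4145    1.3149]
Total output x = L · d:
  x_0 = 1.3181·71 + 0.2749·39 + 0.2392·43 + 0.2245·44 = 124.4652
  x_1 = 0.0746·71 + 1.1858·39 + 0.1848·43 + 0.0627·44 = 62.2488
  x_2 = 0.1980·71 + 0.1789·39 + 1.3588·43 + 0.3155·44 = 93.3439
  x_3 = 0.3579·71 + 0.3686·39 + 0.4145·43 + 1.3149·44 = 115.4640
Output multipliers (column sums of L):
  Construction: 1.9486
  Energy: 2.0081
  Agriculture: 2.1973
  Manufacturing: 1.9176

Agriculture (2.1973)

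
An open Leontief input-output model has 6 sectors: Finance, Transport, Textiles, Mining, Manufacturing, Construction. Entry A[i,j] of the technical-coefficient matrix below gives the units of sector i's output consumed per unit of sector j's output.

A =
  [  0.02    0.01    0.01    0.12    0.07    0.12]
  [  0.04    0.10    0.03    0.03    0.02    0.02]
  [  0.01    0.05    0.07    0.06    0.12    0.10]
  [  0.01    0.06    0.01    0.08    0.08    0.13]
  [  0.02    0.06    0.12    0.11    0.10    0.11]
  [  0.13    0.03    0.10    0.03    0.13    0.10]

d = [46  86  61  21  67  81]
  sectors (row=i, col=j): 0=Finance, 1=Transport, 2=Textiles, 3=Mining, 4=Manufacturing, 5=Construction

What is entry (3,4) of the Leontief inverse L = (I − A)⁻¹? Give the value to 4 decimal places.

L[3,4] = 0.1405

Form M = I − A:
  [  0.98   -0.01   -0.01   -0.12   -0.07   -0.12]
  [ -0.04    0.90   -0.03   -0.03   -0.02   -0.02]
  [ -0.01   -0.05    0.93   -0.06   -0.12   -0.10]
  [ -0.01   -0.06   -0.01    0.92   -0.08   -0.13]
  [ -0.02   -0.06   -0.12   -0.11    0.90   -0.11]
  [ -0.13   -0.03   -0.10   -0.03   -0.13    0.90]
Leontief inverse L = M⁻¹:
  [  1.0517    0.0404    0.0513    0.1636    0.1310    0.1865]
  [  0.0547    1.1230    0.0491    0.0544    0.0480    0.0514]
  [  0.0428    0.0885    1.1227    0.1099    0.1895    0.1715]
  [  0.0444    0.0942    0.0545    1.1225    0.1405    0.1934]
  [  0.0587    0.1079    0.1805    0.1713    1.1863    0.2000]
  [  0.1684    0.0718    0.1617    0.0998    0.2176    1.1941]
Total output x = L · d:
  x_0 = 1.0517·46 + 0.0404·86 + 0.0513·61 + 0.1636·21 + 0.1310·67 + 0.1865·81 = 82.2971
  x_1 = 0.0547·46 + 1.1230·86 + 0.0491·61 + 0.0544·21 + 0.0480·67 + 0.0514·81 = 110.6147
  x_2 = 0.0428·46 + 0.0885·86 + 1.1227·61 + 0.1099·21 + 0.1895·67 + 0.1715·81 = 106.9590
  x_3 = 0.0444·46 + 0.0942·86 + 0.0545·61 + 1.1225·21 + 0.1405·67 + 0.1934·81 = 62.1148
  x_4 = 0.0587·46 + 0.1079·86 + 0.1805·61 + 0.1713·21 + 1.1863·67 + 0.2000·81 = 122.2683
  x_5 = 0.1684·46 + 0.0718·86 + 0.1617·61 + 0.0998·21 + 0.2176·67 + 1.1941·81 = 137.1903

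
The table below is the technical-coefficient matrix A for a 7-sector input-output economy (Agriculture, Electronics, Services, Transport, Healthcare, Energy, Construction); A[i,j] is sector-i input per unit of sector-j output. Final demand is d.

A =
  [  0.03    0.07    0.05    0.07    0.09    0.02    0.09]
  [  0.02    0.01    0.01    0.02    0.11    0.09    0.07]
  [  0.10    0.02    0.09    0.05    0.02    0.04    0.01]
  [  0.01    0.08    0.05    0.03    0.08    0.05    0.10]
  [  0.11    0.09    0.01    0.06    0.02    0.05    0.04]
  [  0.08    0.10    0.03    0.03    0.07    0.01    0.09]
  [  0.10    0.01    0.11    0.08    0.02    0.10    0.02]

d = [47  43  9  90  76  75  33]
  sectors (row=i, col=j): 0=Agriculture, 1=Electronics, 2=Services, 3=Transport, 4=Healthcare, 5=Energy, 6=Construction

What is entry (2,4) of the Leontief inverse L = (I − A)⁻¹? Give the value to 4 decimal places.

Form M = I − A:
  [  0.97   -0.07   -0.05   -0.07   -0.09   -0.02   -0.09]
  [ -0.02    0.99   -0.01   -0.02   -0.11   -0.09   -0.07]
  [ -0.10   -0.02    0.91   -0.05   -0.02   -0.04   -0.01]
  [ -0.01   -0.08   -0.05    0.97   -0.08   -0.05   -0.10]
  [ -0.11   -0.09   -0.01   -0.06    0.98   -0.05   -0.04]
  [ -0.08   -0.10   -0.03   -0.03   -0.07    0.99   -0.09]
  [ -0.10   -0.01   -0.11   -0.08   -0.02   -0.10    0.98]
Leontief inverse L = M⁻¹:
  [  1.0756    0.1051    0.0849    0.1045    0.1277    0.0594    0.1285]
  [  0.0615    1.0445    0.0352    0.0484    0.1380    0.1173    0.1020]
  [  0.1327    0.0498    1.1188    0.0770    0.0523    0.0633    0.0430]
  [  0.0561    0.1122    0.0832    1.0626    0.1152    0.0878    0.1352]
  [  0.1433    0.1240    0.0386    0.0900    1.0632    0.0823    0.0826]
  [  0.1222    0.1324    0.0631    0.0647    0.1102    1.0490    0.1288]
  [  0.1452    0.0522    0.1486    0.1150    0.0627    0.1303    1.0652]
Total output x = L · d:
  x_0 = 1.0756·47 + 0.1051·43 + 0.0849·9 + 0.1045·90 + 0.1277·76 + 0.0594·75 + 0.1285·33 = 83.6410
  x_1 = 0.0615·47 + 1.0445·43 + 0.0352·9 + 0.0484·90 + 0.1380·76 + 0.1173·75 + 0.1020·33 = 75.1279
  x_2 = 0.1327·47 + 0.0498·43 + 1.1188·9 + 0.0770·90 + 0.0523·76 + 0.0633·75 + 0.0430·33 = 35.5196
  x_3 = 0.0561·47 + 0.1122·43 + 0.0832·9 + 1.0626·90 + 0.1152·76 + 0.0878·75 + 0.1352·33 = 123.6495
  x_4 = 0.1433·47 + 0.1240·43 + 0.0386·9 + 0.0900·90 + 1.0632·76 + 0.0823·75 + 0.0826·33 = 110.2143
  x_5 = 0.1222·47 + 0.1324·43 + 0.0631·9 + 0.0647·90 + 0.1102·76 + 1.0490·75 + 0.1288·33 = 109.1250
  x_6 = 0.1452·47 + 0.0522·43 + 0.1486·9 + 0.1150·90 + 0.0627·76 + 0.1303·75 + 1.0652·33 = 70.4401

L[2,4] = 0.0523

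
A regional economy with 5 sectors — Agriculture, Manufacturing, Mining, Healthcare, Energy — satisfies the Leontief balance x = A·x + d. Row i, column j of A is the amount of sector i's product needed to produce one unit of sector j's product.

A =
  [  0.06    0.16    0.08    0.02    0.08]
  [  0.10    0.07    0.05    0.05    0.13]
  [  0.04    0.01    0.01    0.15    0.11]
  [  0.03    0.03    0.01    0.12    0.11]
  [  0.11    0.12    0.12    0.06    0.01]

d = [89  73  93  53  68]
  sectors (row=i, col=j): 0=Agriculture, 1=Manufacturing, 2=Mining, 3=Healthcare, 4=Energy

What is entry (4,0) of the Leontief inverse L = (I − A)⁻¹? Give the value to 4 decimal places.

L[4,0] = 0.1539

Form M = I − A:
  [  0.94   -0.16   -0.08   -0.02   -0.08]
  [ -0.10    0.93   -0.05   -0.05   -0.13]
  [ -0.04   -0.01    0.99   -0.15   -0.11]
  [ -0.03   -0.03   -0.01    0.88   -0.11]
  [ -0.11   -0.12   -0.12   -0.06    0.99]
Leontief inverse L = M⁻¹:
  [  1.1097    0.2121    0.1178    0.0668    0.1380]
  [  0.1481    1.1282    0.0918    0.0955    0.1809]
  [  0.0730    0.0491    1.0385    0.1916    0.1490]
  [  0.0629    0.0675    0.0380    1.1581    0.1469]
  [  0.1539    0.1704    0.1524    0.1124    1.0743]
Total output x = L · d:
  x_0 = 1.1097·89 + 0.2121·73 + 0.1178·93 + 0.0668·53 + 0.1380·68 = 138.1293
  x_1 = 0.1481·89 + 1.1282·73 + 0.0918·93 + 0.0955·53 + 0.1809·68 = 121.4450
  x_2 = 0.0730·89 + 0.0491·73 + 1.0385·93 + 0.1916·53 + 0.1490·68 = 126.9495
  x_3 = 0.0629·89 + 0.0675·73 + 0.0380·93 + 1.1581·53 + 0.1469·68 = 85.4341
  x_4 = 0.1539·89 + 0.1704·73 + 0.1524·93 + 0.1124·53 + 1.0743·68 = 119.3208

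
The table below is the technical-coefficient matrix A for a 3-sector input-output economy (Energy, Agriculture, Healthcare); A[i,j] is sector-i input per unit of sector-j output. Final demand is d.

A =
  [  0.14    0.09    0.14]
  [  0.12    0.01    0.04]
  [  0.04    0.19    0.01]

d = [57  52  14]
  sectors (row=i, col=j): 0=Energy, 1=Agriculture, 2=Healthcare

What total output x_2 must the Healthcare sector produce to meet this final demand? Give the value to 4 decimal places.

29.3950

Form M = I − A:
  [  0.86   -0.09   -0.14]
  [ -0.12    0.99   -0.04]
  [ -0.04   -0.19    0.99]
Leontief inverse L = M⁻¹:
  [  1.1907    0.1417    0.1741]
  [  0.1474    1.0355    0.0627]
  [  0.0764    0.2045    1.0292]
Total output x = L · d:
  x_0 = 1.1907·57 + 0.1417·52 + 0.1741·14 = 77.6707
  x_1 = 0.1474·57 + 1.0355·52 + 0.0627·14 = 63.1276
  x_2 = 0.0764·57 + 0.2045·52 + 1.0292·14 = 29.3950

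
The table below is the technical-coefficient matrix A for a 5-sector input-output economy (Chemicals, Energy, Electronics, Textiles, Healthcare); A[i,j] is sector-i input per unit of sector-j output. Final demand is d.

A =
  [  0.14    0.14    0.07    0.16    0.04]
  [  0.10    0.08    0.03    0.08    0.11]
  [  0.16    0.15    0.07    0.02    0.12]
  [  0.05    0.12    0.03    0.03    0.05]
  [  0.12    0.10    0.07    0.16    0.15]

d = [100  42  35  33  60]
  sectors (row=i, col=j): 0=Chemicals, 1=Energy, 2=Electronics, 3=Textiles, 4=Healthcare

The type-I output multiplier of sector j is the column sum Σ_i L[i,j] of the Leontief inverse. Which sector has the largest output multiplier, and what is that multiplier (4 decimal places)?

Form M = I − A:
  [  0.86   -0.14   -0.07   -0.16   -0.04]
  [ -0.10    0.92   -0.03   -0.08   -0.11]
  [ -0.16   -0.15    0.93   -0.02   -0.12]
  [ -0.05   -0.12   -0.03    0.97   -0.05]
  [ -0.12   -0.10   -0.07   -0.16    0.85]
Leontief inverse L = M⁻¹:
  [  1.2463    0.2550    0.1194    0.2494    0.1232]
  [  0.1827    1.1661    0.0699    0.1572    0.1786]
  [  0.2772    0.2652    1.1248    0.1260    0.2136]
  [  0.1078    0.1774    0.0562    1.0809    0.0995]
  [  0.2406    0.2284    0.1283    0.2675    1.2512]
Total output x = L · d:
  x_0 = 1.2463·100 + 0.2550·42 + 0.1194·35 + 0.2494·33 + 0.1232·60 = 155.1435
  x_1 = 0.1827·100 + 1.1661·42 + 0.0699·35 + 0.1572·33 + 0.1786·60 = 85.5896
  x_2 = 0.2772·100 + 0.2652·42 + 1.1248·35 + 0.1260·33 + 0.2136·60 = 95.2078
  x_3 = 0.1078·100 + 0.1774·42 + 0.0562·35 + 1.0809·33 + 0.0995·60 = 61.8415
  x_4 = 0.2406·100 + 0.2284·42 + 0.1283·35 + 0.2675·33 + 1.2512·60 = 122.0416
Output multipliers (column sums of L):
  Chemicals: 2.0546
  Energy: 2.0921
  Electronics: 1.4985
  Textiles: 1.8811
  Healthcare: 1.8661

Energy (2.0921)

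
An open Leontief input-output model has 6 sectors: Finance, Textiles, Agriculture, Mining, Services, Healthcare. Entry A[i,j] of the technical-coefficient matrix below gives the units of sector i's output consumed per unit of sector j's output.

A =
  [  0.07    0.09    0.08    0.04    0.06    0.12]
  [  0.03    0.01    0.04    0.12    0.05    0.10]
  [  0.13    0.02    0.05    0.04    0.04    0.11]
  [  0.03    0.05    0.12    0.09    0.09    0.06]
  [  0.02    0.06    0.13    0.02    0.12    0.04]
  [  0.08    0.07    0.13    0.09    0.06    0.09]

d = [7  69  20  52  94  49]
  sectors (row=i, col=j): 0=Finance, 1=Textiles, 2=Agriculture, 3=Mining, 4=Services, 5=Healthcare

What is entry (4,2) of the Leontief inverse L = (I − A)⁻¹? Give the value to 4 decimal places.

L[4,2] = 0.1895

Form M = I − A:
  [  0.93   -0.09   -0.08   -0.04   -0.06   -0.12]
  [ -0.03    0.99   -0.04   -0.12   -0.05   -0.10]
  [ -0.13   -0.02    0.95   -0.04   -0.04   -0.11]
  [ -0.03   -0.05   -0.12    0.91   -0.09   -0.06]
  [ -0.02   -0.06   -0.13   -0.02    0.88   -0.04]
  [ -0.08   -0.07   -0.13   -0.09   -0.06    0.91]
Leontief inverse L = M⁻¹:
  [  1.1230    0.1305    0.1539    0.0949    0.1138    0.1923]
  [  0.0685    1.0431    0.1039    0.1622    0.0955    0.1511]
  [  0.1776    0.0605    1.1165    0.0840    0.0868    0.1744]
  [  0.0799    0.0861    0.1908    1.1376    0.1438    0.1244]
  [  0.0647    0.0902    0.1895    0.0583    1.1670    0.0965]
  [  0.1415    0.1148    0.2124    0.1492    0.1209    1.1710]
Total output x = L · d:
  x_0 = 1.1230·7 + 0.1305·69 + 0.1539·20 + 0.0949·52 + 0.1138·94 + 0.1923·49 = 44.9956
  x_1 = 0.0685·7 + 1.0431·69 + 0.1039·20 + 0.1622·52 + 0.0955·94 + 0.1511·49 = 99.3494
  x_2 = 0.1776·7 + 0.0605·69 + 1.1165·20 + 0.0840·52 + 0.0868·94 + 0.1744·49 = 48.8211
  x_3 = 0.0799·7 + 0.0861·69 + 0.1908·20 + 1.1376·52 + 0.1438·94 + 0.1244·49 = 89.0870
  x_4 = 0.0647·7 + 0.0902·69 + 0.1895·20 + 0.0583·52 + 1.1670·94 + 0.0965·49 = 127.9272
  x_5 = 0.1415·7 + 0.1148·69 + 0.2124·20 + 0.1492·52 + 0.1209·94 + 1.1710·49 = 89.6641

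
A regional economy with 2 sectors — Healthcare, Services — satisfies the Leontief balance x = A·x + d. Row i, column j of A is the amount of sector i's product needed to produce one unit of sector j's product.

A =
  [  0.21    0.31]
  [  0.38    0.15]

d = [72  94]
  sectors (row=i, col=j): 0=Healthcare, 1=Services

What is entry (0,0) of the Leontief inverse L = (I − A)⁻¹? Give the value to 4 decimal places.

L[0,0] = 1.5351

Form M = I − A:
  [  0.79   -0.31]
  [ -0.38    0.85]
Leontief inverse L = M⁻¹:
  [  1.5351    0.5599]
  [  0.6863    1.4268]
Total output x = L · d:
  x_0 = 1.5351·72 + 0.5599·94 = 163.1569
  x_1 = 0.6863·72 + 1.4268·94 = 183.5290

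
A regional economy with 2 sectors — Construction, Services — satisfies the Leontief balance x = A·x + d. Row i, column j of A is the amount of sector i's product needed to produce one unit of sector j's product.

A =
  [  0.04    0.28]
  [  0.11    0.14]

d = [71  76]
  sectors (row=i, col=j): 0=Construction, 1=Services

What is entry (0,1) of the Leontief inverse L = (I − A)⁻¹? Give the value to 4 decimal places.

L[0,1] = 0.3523

Form M = I − A:
  [  0.96   -0.28]
  [ -0.11    0.86]
Leontief inverse L = M⁻¹:
  [  1.0820    0.3523]
  [  0.1384    1.2079]
Total output x = L · d:
  x_0 = 1.0820·71 + 0.3523·76 = 103.5984
  x_1 = 0.1384·71 + 1.2079·76 = 101.6230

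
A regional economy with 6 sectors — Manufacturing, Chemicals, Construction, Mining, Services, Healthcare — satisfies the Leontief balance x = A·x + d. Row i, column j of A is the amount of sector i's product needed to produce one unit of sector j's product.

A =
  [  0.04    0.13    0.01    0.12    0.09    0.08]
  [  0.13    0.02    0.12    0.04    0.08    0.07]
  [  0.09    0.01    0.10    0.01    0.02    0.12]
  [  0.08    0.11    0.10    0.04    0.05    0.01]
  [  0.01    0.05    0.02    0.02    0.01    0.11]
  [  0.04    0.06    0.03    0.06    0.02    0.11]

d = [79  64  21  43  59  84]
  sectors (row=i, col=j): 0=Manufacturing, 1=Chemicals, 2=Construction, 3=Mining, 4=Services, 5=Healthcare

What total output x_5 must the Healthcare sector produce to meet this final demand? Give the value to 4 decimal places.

116.1742

Form M = I − A:
  [  0.96   -0.13   -0.01   -0.12   -0.09   -0.08]
  [ -0.13    0.98   -0.12   -0.04   -0.08   -0.07]
  [ -0.09   -0.01    0.90   -0.01   -0.02   -0.12]
  [ -0.08   -0.11   -0.10    0.96   -0.05   -0.01]
  [ -0.01   -0.05   -0.02   -0.02    0.99   -0.11]
  [ -0.04   -0.06   -0.03   -0.06   -0.02    0.89]
Leontief inverse L = M⁻¹:
  [  1.0914    0.1777    0.0605    0.1557    0.1254    0.1375]
  [  0.1730    1.0678    0.1601    0.0786    0.1120    0.1358]
  [  0.1231    0.0452    1.1298    0.0407    0.0432    0.1727]
  [  0.1261    0.1465    0.1439    1.0708    0.0816    0.0644]
  [  0.0330    0.0699    0.0413    0.0376    1.0243    0.1411]
  [  0.0741    0.0929    0.0622    0.0867    0.0432    1.1523]
Total output x = L · d:
  x_0 = 1.0914·79 + 0.1777·64 + 0.0605·21 + 0.1557·43 + 0.1254·59 + 0.1375·84 = 124.5066
  x_1 = 0.1730·79 + 1.0678·64 + 0.1601·21 + 0.0786·43 + 0.1120·59 + 0.1358·84 = 106.7650
  x_2 = 0.1231·79 + 0.0452·64 + 1.1298·21 + 0.0407·43 + 0.0432·59 + 0.1727·84 = 55.1527
  x_3 = 0.1261·79 + 0.1465·64 + 0.1439·21 + 1.0708·43 + 0.0816·59 + 0.0644·84 = 78.6193
  x_4 = 0.0330·79 + 0.0699·64 + 0.0413·21 + 0.0376·43 + 1.0243·59 + 0.1411·84 = 81.8565
  x_5 = 0.0741·79 + 0.0929·64 + 0.0622·21 + 0.0867·43 + 0.0432·59 + 1.1523·84 = 116.1742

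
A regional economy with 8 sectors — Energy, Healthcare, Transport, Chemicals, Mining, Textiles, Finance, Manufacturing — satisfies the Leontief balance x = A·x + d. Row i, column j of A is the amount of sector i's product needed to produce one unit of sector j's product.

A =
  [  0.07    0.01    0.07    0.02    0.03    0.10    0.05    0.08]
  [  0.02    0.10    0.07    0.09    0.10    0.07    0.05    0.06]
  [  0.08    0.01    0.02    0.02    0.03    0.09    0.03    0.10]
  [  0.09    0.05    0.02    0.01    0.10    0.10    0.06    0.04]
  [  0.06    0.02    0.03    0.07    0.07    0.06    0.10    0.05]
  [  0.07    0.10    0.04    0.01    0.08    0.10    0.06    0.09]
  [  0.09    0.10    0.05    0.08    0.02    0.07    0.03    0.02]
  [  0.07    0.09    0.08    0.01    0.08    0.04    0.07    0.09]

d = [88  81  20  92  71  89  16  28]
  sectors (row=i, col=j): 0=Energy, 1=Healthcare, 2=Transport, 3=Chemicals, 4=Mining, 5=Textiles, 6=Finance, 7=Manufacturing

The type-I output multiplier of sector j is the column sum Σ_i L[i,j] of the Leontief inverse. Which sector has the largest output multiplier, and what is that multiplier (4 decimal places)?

Form M = I − A:
  [  0.93   -0.01   -0.07   -0.02   -0.03   -0.10   -0.05   -0.08]
  [ -0.02    0.90   -0.07   -0.09   -0.10   -0.07   -0.05   -0.06]
  [ -0.08   -0.01    0.98   -0.02   -0.03   -0.09   -0.03   -0.10]
  [ -0.09   -0.05   -0.02    0.99   -0.10   -0.10   -0.06   -0.04]
  [ -0.06   -0.02   -0.03   -0.07    0.93   -0.06   -0.10   -0.05]
  [ -0.07   -0.10   -0.04   -0.01   -0.08    0.90   -0.06   -0.09]
  [ -0.09   -0.10   -0.05   -0.08   -0.02   -0.07    0.97   -0.02]
  [ -0.07   -0.09   -0.08   -0.01   -0.08   -0.04   -0.07    0.91]
Leontief inverse L = M⁻¹:
  [  1.1283    0.0613    0.1115    0.0472    0.0801    0.1656    0.0963    0.1405]
  [  0.0924    1.1679    0.1210    0.1349    0.1740    0.1545    0.1140    0.1317]
  [  0.1314    0.0573    1.0595    0.0437    0.0768    0.1475    0.0734    0.1541]
  [  0.1510    0.1060    0.0657    1.0472    0.1570    0.1718    0.1142    0.1016]
  [  0.1228    0.0747    0.0723    0.1048    1.1244    0.1297    0.1505    0.1062]
  [  0.1401    0.1705    0.0958    0.0544    0.1503    1.1825    0.1228    0.1644]
  [  0.1489    0.1548    0.0940    0.1141    0.0793    0.1435    1.0794    0.0809]
  [  0.1375    0.1524    0.1322    0.0527    0.1434    0.1173    0.1281    1.1602]
Total output x = L · d:
  x_0 = 1.1283·88 + 0.0613·81 + 0.1115·20 + 0.0472·92 + 0.0801·71 + 0.1656·89 + 0.0963·16 + 0.1405·28 = 136.7187
  x_1 = 0.0924·88 + 1.1679·81 + 0.1210·20 + 0.1349·92 + 0.1740·71 + 0.1545·89 + 0.1140·16 + 0.1317·28 = 149.1752
  x_2 = 0.1314·88 + 0.0573·81 + 1.0595·20 + 0.0437·92 + 0.0768·71 + 0.1475·89 + 0.0734·16 + 0.1541·28 = 65.4794
  x_3 = 0.1510·88 + 0.1060·81 + 0.0657·20 + 1.0472·92 + 0.1570·71 + 0.1718·89 + 0.1142·16 + 0.1016·28 = 150.6450
  x_4 = 0.1228·88 + 0.0747·81 + 0.0723·20 + 0.1048·92 + 1.1244·71 + 0.1297·89 + 0.1505·16 + 0.1062·28 = 124.7078
  x_5 = 0.1401·88 + 0.1705·81 + 0.0958·20 + 0.0544·92 + 0.1503·71 + 1.1825·89 + 0.1228·16 + 0.1644·28 = 155.5395
  x_6 = 0.1489·88 + 0.1548·81 + 0.0940·20 + 0.1141·92 + 0.0793·71 + 0.1435·89 + 1.0794·16 + 0.0809·28 = 75.9501
  x_7 = 0.1375·88 + 0.1524·81 + 0.1322·20 + 0.0527·92 + 0.1434·71 + 0.1173·89 + 0.1281·16 + 1.1602·28 = 87.0941
Output multipliers (column sums of L):
  Energy: 2.0525
  Healthcare: 1.9449
  Transport: 1.7520
  Chemicals: 1.5989
  Mining: 1.9852
  Textiles: 2.2124
  Finance: 1.8788
  Manufacturing: 2.0396

Textiles (2.2124)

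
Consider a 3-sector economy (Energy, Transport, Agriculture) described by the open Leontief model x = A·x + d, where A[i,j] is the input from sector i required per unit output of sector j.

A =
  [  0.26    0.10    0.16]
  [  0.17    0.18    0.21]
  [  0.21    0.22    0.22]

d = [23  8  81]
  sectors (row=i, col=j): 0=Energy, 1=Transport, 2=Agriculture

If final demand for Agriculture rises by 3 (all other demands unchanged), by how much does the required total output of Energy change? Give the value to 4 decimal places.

Form M = I − A:
  [  0.74   -0.10   -0.16]
  [ -0.17    0.82   -0.21]
  [ -0.21   -0.22    0.78]
Leontief inverse L = M⁻¹:
  [  1.5297    0.2918    0.3924]
  [  0.4555    1.4014    0.4707]
  [  0.5403    0.4738    1.5205]
Total output x = L · d:
  x_0 = 1.5297·23 + 0.2918·8 + 0.3924·81 = 69.2996
  x_1 = 0.4555·23 + 1.4014·8 + 0.4707·81 = 59.8167
  x_2 = 0.5403·23 + 0.4738·8 + 1.5205·81 = 139.3751
Δx_0 = L[0,2] · Δd_2 = 0.3924 · 3 = 1.1771

1.1771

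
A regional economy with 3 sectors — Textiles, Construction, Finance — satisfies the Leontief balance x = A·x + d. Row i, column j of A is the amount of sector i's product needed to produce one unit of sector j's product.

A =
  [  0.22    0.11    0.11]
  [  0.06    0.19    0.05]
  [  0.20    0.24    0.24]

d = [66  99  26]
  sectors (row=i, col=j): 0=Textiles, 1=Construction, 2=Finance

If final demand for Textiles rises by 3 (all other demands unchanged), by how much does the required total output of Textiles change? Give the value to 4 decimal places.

4.0666

Form M = I − A:
  [  0.78   -0.11   -0.11]
  [ -0.06    0.81   -0.05]
  [ -0.20   -0.24    0.76]
Leontief inverse L = M⁻¹:
  [  1.3555    0.2470    0.2124]
  [  0.1249    1.2819    0.1024]
  [  0.3961    0.4698    1.4040]
Total output x = L · d:
  x_0 = 1.3555·66 + 0.2470·99 + 0.2124·26 = 119.4445
  x_1 = 0.1249·66 + 1.2819·99 + 0.1024·26 = 137.8083
  x_2 = 0.3961·66 + 0.4698·99 + 1.4040·26 = 109.1617
Δx_0 = L[0,0] · Δd_0 = 1.3555 · 3 = 4.0666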